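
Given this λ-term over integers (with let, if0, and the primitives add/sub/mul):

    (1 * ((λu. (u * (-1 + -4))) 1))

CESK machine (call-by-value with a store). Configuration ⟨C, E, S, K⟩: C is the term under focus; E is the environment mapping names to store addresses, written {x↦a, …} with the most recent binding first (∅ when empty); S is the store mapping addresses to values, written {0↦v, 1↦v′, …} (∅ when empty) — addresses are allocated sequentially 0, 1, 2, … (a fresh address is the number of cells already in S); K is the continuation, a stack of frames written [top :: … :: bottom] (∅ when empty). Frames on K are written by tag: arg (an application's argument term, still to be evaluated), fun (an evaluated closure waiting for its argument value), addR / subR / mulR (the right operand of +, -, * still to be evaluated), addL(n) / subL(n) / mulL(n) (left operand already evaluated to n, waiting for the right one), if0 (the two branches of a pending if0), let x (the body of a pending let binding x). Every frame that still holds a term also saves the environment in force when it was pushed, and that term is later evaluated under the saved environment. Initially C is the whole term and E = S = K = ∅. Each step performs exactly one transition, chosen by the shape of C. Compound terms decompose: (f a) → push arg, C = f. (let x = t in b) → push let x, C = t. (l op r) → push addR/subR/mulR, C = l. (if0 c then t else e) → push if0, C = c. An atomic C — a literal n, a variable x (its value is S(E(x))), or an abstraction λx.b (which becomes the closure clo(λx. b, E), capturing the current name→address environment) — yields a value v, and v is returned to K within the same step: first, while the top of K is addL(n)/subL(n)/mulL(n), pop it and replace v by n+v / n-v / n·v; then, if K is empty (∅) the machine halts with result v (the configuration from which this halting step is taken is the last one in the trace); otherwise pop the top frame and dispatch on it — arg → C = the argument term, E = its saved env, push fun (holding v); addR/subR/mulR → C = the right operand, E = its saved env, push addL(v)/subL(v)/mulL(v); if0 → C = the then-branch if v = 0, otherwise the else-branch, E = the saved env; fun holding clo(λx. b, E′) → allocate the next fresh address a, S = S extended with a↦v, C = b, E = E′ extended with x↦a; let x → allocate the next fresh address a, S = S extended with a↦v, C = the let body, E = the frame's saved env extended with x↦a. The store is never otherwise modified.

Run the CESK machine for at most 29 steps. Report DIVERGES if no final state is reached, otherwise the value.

Answer: -5

Derivation:
step 0: <C=(1 * ((λu. (u * (-1 + -4))) 1)), E=∅, S=∅, K=∅>
step 1: <C=1, E=∅, S=∅, K=[mulR]>
step 2: <C=((λu. (u * (-1 + -4))) 1), E=∅, S=∅, K=[mulL(1)]>
step 3: <C=(λu. (u * (-1 + -4))), E=∅, S=∅, K=[arg :: mulL(1)]>
step 4: <C=1, E=∅, S=∅, K=[fun :: mulL(1)]>
step 5: <C=(u * (-1 + -4)), E={u↦0}, S={0↦1}, K=[mulL(1)]>
step 6: <C=u, E={u↦0}, S={0↦1}, K=[mulR :: mulL(1)]>
step 7: <C=(-1 + -4), E={u↦0}, S={0↦1}, K=[mulL(1) :: mulL(1)]>
step 8: <C=-1, E={u↦0}, S={0↦1}, K=[addR :: mulL(1) :: mulL(1)]>
step 9: <C=-4, E={u↦0}, S={0↦1}, K=[addL(-1) :: mulL(1) :: mulL(1)]>
→ final value -5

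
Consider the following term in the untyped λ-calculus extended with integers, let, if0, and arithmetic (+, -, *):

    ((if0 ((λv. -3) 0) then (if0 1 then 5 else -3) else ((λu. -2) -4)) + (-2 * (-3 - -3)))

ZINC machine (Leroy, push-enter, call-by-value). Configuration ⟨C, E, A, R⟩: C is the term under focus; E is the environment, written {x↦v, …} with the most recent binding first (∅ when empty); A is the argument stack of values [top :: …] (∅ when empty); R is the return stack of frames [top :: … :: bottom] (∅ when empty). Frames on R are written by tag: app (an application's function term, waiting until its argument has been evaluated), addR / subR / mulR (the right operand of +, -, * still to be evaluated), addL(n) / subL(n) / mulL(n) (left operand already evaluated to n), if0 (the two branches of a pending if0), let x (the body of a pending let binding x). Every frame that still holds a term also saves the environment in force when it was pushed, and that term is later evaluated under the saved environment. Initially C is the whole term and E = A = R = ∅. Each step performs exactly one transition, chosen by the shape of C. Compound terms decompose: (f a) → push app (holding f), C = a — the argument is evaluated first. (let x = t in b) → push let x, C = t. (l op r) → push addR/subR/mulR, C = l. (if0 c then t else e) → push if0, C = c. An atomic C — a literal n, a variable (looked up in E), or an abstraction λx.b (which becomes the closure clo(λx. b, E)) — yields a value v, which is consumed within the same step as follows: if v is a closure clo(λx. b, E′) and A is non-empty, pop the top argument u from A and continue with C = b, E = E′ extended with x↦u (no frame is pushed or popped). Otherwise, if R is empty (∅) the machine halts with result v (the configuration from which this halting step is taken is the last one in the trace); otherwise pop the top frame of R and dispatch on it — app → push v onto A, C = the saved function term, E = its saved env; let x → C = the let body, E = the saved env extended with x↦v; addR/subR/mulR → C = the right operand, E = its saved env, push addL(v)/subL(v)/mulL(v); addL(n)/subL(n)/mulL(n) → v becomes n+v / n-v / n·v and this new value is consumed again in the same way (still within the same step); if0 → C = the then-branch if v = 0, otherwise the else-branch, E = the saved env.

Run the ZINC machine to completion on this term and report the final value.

step 0: [C=((if0 ((λv. -3) 0) then (if0 1 then 5 else -3) else ((λu. -2) -4)) + (-2 * (-3 - -3))) | E=∅ | A=∅ | R=∅]
step 1: [C=(if0 ((λv. -3) 0) then (if0 1 then 5 else -3) else ((λu. -2) -4)) | E=∅ | A=∅ | R=[addR]]
step 2: [C=((λv. -3) 0) | E=∅ | A=∅ | R=[if0 :: addR]]
step 3: [C=0 | E=∅ | A=∅ | R=[app :: if0 :: addR]]
step 4: [C=(λv. -3) | E=∅ | A=[0] | R=[if0 :: addR]]
step 5: [C=-3 | E={v↦0} | A=∅ | R=[if0 :: addR]]
step 6: [C=((λu. -2) -4) | E=∅ | A=∅ | R=[addR]]
step 7: [C=-4 | E=∅ | A=∅ | R=[app :: addR]]
step 8: [C=(λu. -2) | E=∅ | A=[-4] | R=[addR]]
step 9: [C=-2 | E={u↦-4} | A=∅ | R=[addR]]
step 10: [C=(-2 * (-3 - -3)) | E=∅ | A=∅ | R=[addL(-2)]]
step 11: [C=-2 | E=∅ | A=∅ | R=[mulR :: addL(-2)]]
step 12: [C=(-3 - -3) | E=∅ | A=∅ | R=[mulL(-2) :: addL(-2)]]
step 13: [C=-3 | E=∅ | A=∅ | R=[subR :: mulL(-2) :: addL(-2)]]
step 14: [C=-3 | E=∅ | A=∅ | R=[subL(-3) :: mulL(-2) :: addL(-2)]]
→ final value -2

Answer: -2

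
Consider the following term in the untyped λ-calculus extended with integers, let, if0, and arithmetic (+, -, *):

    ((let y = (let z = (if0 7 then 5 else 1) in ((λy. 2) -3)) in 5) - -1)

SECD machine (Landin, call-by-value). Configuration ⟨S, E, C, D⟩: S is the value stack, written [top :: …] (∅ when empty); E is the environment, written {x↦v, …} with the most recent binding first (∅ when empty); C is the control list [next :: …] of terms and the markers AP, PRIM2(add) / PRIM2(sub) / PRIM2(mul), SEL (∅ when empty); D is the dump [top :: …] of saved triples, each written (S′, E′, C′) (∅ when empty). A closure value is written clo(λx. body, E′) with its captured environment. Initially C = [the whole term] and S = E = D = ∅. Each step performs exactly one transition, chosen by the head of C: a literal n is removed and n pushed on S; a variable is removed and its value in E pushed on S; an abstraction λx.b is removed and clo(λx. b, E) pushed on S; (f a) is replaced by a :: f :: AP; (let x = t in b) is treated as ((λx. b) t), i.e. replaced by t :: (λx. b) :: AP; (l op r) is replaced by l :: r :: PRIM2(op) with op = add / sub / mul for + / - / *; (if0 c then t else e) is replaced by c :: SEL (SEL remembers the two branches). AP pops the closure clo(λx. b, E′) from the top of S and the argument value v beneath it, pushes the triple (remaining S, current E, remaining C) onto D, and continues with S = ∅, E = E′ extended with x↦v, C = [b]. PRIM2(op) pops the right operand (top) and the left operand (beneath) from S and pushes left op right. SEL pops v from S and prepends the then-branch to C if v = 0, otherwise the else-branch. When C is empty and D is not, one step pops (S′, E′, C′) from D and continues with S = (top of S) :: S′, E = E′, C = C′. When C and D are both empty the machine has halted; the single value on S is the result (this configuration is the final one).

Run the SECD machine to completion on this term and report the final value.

step 0: ⟨S=∅; E=∅; C=[((let y = (let z = (if0 7 then 5 else 1) in ((λy. 2) -3)) in 5) - -1)]; D=∅⟩
step 1: ⟨S=∅; E=∅; C=[(let y = (let z = (if0 7 then 5 else 1) in ((λy. 2) -3)) in 5) :: -1 :: PRIM2(sub)]; D=∅⟩
step 2: ⟨S=∅; E=∅; C=[(let z = (if0 7 then 5 else 1) in ((λy. 2) -3)) :: (λy. 5) :: AP :: -1 :: PRIM2(sub)]; D=∅⟩
step 3: ⟨S=∅; E=∅; C=[(if0 7 then 5 else 1) :: (λz. ((λy. 2) -3)) :: AP :: (λy. 5) :: AP :: -1 :: PRIM2(sub)]; D=∅⟩
step 4: ⟨S=∅; E=∅; C=[7 :: SEL :: (λz. ((λy. 2) -3)) :: AP :: (λy. 5) :: AP :: -1 :: PRIM2(sub)]; D=∅⟩
step 5: ⟨S=[7]; E=∅; C=[SEL :: (λz. ((λy. 2) -3)) :: AP :: (λy. 5) :: AP :: -1 :: PRIM2(sub)]; D=∅⟩
step 6: ⟨S=∅; E=∅; C=[1 :: (λz. ((λy. 2) -3)) :: AP :: (λy. 5) :: AP :: -1 :: PRIM2(sub)]; D=∅⟩
step 7: ⟨S=[1]; E=∅; C=[(λz. ((λy. 2) -3)) :: AP :: (λy. 5) :: AP :: -1 :: PRIM2(sub)]; D=∅⟩
step 8: ⟨S=[clo(λz. ((λy. 2) -3), ∅) :: 1]; E=∅; C=[AP :: (λy. 5) :: AP :: -1 :: PRIM2(sub)]; D=∅⟩
step 9: ⟨S=∅; E={z↦1}; C=[((λy. 2) -3)]; D=[(∅, ∅, [(λy. 5) :: AP :: -1 :: PRIM2(sub)])]⟩
step 10: ⟨S=∅; E={z↦1}; C=[-3 :: (λy. 2) :: AP]; D=[(∅, ∅, [(λy. 5) :: AP :: -1 :: PRIM2(sub)])]⟩
step 11: ⟨S=[-3]; E={z↦1}; C=[(λy. 2) :: AP]; D=[(∅, ∅, [(λy. 5) :: AP :: -1 :: PRIM2(sub)])]⟩
step 12: ⟨S=[clo(λy. 2, {z↦1}) :: -3]; E={z↦1}; C=[AP]; D=[(∅, ∅, [(λy. 5) :: AP :: -1 :: PRIM2(sub)])]⟩
step 13: ⟨S=∅; E={y↦-3, z↦1}; C=[2]; D=[(∅, {z↦1}, ∅) :: (∅, ∅, [(λy. 5) :: AP :: -1 :: PRIM2(sub)])]⟩
step 14: ⟨S=[2]; E={y↦-3, z↦1}; C=∅; D=[(∅, {z↦1}, ∅) :: (∅, ∅, [(λy. 5) :: AP :: -1 :: PRIM2(sub)])]⟩
step 15: ⟨S=[2]; E={z↦1}; C=∅; D=[(∅, ∅, [(λy. 5) :: AP :: -1 :: PRIM2(sub)])]⟩
step 16: ⟨S=[2]; E=∅; C=[(λy. 5) :: AP :: -1 :: PRIM2(sub)]; D=∅⟩
step 17: ⟨S=[clo(λy. 5, ∅) :: 2]; E=∅; C=[AP :: -1 :: PRIM2(sub)]; D=∅⟩
step 18: ⟨S=∅; E={y↦2}; C=[5]; D=[(∅, ∅, [-1 :: PRIM2(sub)])]⟩
step 19: ⟨S=[5]; E={y↦2}; C=∅; D=[(∅, ∅, [-1 :: PRIM2(sub)])]⟩
step 20: ⟨S=[5]; E=∅; C=[-1 :: PRIM2(sub)]; D=∅⟩
step 21: ⟨S=[-1 :: 5]; E=∅; C=[PRIM2(sub)]; D=∅⟩
step 22: ⟨S=[6]; E=∅; C=∅; D=∅⟩
→ final value 6

Answer: 6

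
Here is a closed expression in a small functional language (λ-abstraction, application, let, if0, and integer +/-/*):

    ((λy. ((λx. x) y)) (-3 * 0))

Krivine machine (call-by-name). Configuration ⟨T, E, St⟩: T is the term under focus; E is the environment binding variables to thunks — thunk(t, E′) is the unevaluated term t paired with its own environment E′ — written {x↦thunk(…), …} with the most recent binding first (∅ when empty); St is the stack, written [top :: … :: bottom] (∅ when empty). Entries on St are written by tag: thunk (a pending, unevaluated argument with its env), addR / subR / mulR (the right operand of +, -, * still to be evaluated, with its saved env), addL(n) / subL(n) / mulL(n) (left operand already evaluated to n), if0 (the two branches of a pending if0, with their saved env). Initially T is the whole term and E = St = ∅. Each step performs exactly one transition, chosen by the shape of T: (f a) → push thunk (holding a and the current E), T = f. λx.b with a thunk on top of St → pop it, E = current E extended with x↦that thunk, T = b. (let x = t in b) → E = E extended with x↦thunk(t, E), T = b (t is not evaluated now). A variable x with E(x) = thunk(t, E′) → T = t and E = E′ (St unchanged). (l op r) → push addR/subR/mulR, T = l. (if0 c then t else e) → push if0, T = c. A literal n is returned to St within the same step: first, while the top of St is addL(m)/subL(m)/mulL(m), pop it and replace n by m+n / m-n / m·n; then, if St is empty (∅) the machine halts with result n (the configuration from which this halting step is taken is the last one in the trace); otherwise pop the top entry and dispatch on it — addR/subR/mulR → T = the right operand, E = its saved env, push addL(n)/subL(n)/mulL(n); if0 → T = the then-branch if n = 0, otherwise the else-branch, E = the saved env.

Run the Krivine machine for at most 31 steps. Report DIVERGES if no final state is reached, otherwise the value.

Answer: 0

Machine steps:
[0] [T=((λy. ((λx. x) y)) (-3 * 0)) | E=∅ | St=∅]
[1] [T=(λy. ((λx. x) y)) | E=∅ | St=[thunk]]
[2] [T=((λx. x) y) | E={y↦thunk((-3 * 0), ∅)} | St=∅]
[3] [T=(λx. x) | E={y↦thunk((-3 * 0), ∅)} | St=[thunk]]
[4] [T=x | E={x↦thunk(y, {y↦thunk((-3 * 0), ∅)}), y↦thunk((-3 * 0), ∅)} | St=∅]
[5] [T=y | E={y↦thunk((-3 * 0), ∅)} | St=∅]
[6] [T=(-3 * 0) | E=∅ | St=∅]
[7] [T=-3 | E=∅ | St=[mulR]]
[8] [T=0 | E=∅ | St=[mulL(-3)]]
→ final value 0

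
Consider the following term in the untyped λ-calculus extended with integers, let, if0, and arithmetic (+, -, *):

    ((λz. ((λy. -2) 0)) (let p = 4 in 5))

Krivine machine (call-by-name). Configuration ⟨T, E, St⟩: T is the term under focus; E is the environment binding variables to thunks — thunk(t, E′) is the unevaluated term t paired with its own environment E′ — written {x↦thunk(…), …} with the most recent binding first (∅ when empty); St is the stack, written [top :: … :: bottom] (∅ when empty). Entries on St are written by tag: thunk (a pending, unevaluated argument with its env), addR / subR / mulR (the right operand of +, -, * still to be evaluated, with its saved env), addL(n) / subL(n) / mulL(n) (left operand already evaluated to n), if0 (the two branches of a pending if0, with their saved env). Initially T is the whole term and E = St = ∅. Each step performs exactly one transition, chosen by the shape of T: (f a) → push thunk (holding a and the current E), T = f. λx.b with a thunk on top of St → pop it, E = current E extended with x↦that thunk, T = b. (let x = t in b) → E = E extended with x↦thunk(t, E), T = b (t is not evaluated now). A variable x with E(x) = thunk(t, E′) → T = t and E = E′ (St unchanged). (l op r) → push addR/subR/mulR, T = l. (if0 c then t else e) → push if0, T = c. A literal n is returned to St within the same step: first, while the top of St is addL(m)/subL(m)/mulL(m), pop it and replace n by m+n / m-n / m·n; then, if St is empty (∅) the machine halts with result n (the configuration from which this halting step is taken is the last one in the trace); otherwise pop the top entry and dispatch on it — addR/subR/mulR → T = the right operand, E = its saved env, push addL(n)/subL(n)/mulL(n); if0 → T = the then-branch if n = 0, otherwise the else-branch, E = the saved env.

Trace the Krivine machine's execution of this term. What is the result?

Answer: -2

Machine steps:
[0] ⟨T=((λz. ((λy. -2) 0)) (let p = 4 in 5)); E=∅; St=∅⟩
[1] ⟨T=(λz. ((λy. -2) 0)); E=∅; St=[thunk]⟩
[2] ⟨T=((λy. -2) 0); E={z↦thunk((let p = 4 in 5), ∅)}; St=∅⟩
[3] ⟨T=(λy. -2); E={z↦thunk((let p = 4 in 5), ∅)}; St=[thunk]⟩
[4] ⟨T=-2; E={y↦thunk(0, {z↦thunk((let p = 4 in 5), ∅)}), z↦thunk((let p = 4 in 5), ∅)}; St=∅⟩
→ final value -2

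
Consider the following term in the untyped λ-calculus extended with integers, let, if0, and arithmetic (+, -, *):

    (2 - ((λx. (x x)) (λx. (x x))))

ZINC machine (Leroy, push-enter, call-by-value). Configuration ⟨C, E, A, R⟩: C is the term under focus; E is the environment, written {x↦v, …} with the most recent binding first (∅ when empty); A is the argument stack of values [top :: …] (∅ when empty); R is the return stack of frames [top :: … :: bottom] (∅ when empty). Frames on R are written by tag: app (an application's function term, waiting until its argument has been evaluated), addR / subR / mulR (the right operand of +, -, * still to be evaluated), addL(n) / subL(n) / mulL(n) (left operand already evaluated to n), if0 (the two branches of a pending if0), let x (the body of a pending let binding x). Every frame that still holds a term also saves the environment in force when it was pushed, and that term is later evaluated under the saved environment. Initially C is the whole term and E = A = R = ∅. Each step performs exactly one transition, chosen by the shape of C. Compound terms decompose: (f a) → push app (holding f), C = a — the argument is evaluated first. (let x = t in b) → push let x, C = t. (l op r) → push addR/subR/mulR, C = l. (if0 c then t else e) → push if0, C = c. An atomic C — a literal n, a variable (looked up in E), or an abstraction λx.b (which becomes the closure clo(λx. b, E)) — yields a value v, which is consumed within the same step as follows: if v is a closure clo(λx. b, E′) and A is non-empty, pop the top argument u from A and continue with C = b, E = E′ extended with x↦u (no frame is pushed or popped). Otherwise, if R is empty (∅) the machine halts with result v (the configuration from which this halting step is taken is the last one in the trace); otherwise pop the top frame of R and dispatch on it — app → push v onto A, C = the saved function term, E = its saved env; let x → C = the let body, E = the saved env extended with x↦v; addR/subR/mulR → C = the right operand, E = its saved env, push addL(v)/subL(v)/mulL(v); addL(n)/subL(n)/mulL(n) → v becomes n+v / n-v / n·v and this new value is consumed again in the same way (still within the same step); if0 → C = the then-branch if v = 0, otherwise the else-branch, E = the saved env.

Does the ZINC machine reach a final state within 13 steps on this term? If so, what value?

0. [C=(2 - ((λx. (x x)) (λx. (x x)))) | E=∅ | A=∅ | R=∅]
1. [C=2 | E=∅ | A=∅ | R=[subR]]
2. [C=((λx. (x x)) (λx. (x x))) | E=∅ | A=∅ | R=[subL(2)]]
3. [C=(λx. (x x)) | E=∅ | A=∅ | R=[app :: subL(2)]]
4. [C=(λx. (x x)) | E=∅ | A=[clo(λx. (x x), ∅)] | R=[subL(2)]]
5. [C=(x x) | E={x↦clo(λx. (x x), ∅)} | A=∅ | R=[subL(2)]]
6. [C=x | E={x↦clo(λx. (x x), ∅)} | A=∅ | R=[app :: subL(2)]]
7. [C=x | E={x↦clo(λx. (x x), ∅)} | A=[clo(λx. (x x), ∅)] | R=[subL(2)]]
… configuration repeats with period 3 (steps 5–7 recur indefinitely) …

Answer: DIVERGES (no final state within 13 steps)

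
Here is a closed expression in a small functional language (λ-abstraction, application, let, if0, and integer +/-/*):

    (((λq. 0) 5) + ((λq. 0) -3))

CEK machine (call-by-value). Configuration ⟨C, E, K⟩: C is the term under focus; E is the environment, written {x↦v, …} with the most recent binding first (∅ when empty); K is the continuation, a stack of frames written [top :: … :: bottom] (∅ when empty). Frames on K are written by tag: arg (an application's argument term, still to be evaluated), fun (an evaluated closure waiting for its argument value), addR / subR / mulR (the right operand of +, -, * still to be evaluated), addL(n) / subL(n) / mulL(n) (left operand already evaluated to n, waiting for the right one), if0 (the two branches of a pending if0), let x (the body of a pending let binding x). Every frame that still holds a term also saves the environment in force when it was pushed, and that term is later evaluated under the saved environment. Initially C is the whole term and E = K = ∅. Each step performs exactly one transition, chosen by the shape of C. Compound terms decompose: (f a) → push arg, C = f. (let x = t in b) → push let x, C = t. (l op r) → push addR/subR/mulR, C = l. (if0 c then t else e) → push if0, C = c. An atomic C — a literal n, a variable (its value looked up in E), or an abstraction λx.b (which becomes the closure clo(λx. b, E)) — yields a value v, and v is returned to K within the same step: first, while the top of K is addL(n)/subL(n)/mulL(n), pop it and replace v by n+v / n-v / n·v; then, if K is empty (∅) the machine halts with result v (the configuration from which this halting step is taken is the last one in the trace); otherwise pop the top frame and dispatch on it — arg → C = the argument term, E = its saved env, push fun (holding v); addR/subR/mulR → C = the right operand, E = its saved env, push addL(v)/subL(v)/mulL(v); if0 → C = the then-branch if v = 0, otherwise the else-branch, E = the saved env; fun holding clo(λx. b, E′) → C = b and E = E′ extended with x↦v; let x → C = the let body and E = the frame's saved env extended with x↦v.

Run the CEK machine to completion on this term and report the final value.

Answer: 0

Machine steps:
step 0: [C=(((λq. 0) 5) + ((λq. 0) -3)) | E=∅ | K=∅]
step 1: [C=((λq. 0) 5) | E=∅ | K=[addR]]
step 2: [C=(λq. 0) | E=∅ | K=[arg :: addR]]
step 3: [C=5 | E=∅ | K=[fun :: addR]]
step 4: [C=0 | E={q↦5} | K=[addR]]
step 5: [C=((λq. 0) -3) | E=∅ | K=[addL(0)]]
step 6: [C=(λq. 0) | E=∅ | K=[arg :: addL(0)]]
step 7: [C=-3 | E=∅ | K=[fun :: addL(0)]]
step 8: [C=0 | E={q↦-3} | K=[addL(0)]]
→ final value 0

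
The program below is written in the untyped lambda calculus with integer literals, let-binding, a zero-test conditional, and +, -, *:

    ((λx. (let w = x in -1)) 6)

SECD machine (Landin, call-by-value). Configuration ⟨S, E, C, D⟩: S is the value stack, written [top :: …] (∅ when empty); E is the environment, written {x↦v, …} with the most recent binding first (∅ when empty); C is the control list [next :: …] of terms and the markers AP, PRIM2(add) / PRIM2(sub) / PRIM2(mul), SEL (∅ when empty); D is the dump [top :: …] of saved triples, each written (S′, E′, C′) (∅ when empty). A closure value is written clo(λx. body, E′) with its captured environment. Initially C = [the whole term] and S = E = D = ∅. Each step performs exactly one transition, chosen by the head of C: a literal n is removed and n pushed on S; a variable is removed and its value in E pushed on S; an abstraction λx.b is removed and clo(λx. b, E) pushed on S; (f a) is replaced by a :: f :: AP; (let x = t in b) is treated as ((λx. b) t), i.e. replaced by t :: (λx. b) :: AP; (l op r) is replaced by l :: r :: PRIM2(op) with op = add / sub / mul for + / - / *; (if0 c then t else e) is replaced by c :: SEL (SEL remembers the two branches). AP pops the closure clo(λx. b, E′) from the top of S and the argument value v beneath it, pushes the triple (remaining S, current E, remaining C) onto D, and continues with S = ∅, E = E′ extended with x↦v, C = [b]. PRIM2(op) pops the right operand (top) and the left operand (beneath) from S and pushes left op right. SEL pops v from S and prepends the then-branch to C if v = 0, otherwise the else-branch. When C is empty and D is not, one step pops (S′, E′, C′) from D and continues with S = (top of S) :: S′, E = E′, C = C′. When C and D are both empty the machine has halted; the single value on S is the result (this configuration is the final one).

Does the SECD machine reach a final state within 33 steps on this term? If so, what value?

Answer: -1

Derivation:
t=0: [S=∅ | E=∅ | C=[((λx. (let w = x in -1)) 6)] | D=∅]
t=1: [S=∅ | E=∅ | C=[6 :: (λx. (let w = x in -1)) :: AP] | D=∅]
t=2: [S=[6] | E=∅ | C=[(λx. (let w = x in -1)) :: AP] | D=∅]
t=3: [S=[clo(λx. (let w = x in -1), ∅) :: 6] | E=∅ | C=[AP] | D=∅]
t=4: [S=∅ | E={x↦6} | C=[(let w = x in -1)] | D=[(∅, ∅, ∅)]]
t=5: [S=∅ | E={x↦6} | C=[x :: (λw. -1) :: AP] | D=[(∅, ∅, ∅)]]
t=6: [S=[6] | E={x↦6} | C=[(λw. -1) :: AP] | D=[(∅, ∅, ∅)]]
t=7: [S=[clo(λw. -1, {x↦6}) :: 6] | E={x↦6} | C=[AP] | D=[(∅, ∅, ∅)]]
t=8: [S=∅ | E={w↦6, x↦6} | C=[-1] | D=[(∅, {x↦6}, ∅) :: (∅, ∅, ∅)]]
t=9: [S=[-1] | E={w↦6, x↦6} | C=∅ | D=[(∅, {x↦6}, ∅) :: (∅, ∅, ∅)]]
t=10: [S=[-1] | E={x↦6} | C=∅ | D=[(∅, ∅, ∅)]]
t=11: [S=[-1] | E=∅ | C=∅ | D=∅]
→ final value -1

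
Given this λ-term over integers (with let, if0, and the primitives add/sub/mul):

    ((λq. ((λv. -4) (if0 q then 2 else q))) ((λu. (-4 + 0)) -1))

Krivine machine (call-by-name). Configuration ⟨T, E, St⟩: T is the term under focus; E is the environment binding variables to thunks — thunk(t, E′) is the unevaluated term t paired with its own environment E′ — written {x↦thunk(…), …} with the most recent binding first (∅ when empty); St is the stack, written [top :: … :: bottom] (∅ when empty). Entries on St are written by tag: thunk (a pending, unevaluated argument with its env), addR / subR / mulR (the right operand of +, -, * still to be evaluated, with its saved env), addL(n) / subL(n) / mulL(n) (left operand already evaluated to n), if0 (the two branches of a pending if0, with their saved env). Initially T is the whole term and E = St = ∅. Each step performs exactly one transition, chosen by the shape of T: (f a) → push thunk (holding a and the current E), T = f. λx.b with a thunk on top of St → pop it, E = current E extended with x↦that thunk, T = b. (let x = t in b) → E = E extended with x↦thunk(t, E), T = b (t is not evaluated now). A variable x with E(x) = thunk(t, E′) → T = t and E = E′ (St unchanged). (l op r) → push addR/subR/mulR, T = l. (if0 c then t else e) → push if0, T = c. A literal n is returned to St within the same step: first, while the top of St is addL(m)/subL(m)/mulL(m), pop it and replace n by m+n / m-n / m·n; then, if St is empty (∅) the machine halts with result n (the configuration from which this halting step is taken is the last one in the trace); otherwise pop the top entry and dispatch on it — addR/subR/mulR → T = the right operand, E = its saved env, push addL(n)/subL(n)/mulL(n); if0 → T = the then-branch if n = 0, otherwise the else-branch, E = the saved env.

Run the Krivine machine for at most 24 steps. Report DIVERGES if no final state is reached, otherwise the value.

[0] <T=((λq. ((λv. -4) (if0 q then 2 else q))) ((λu. (-4 + 0)) -1)), E=∅, St=∅>
[1] <T=(λq. ((λv. -4) (if0 q then 2 else q))), E=∅, St=[thunk]>
[2] <T=((λv. -4) (if0 q then 2 else q)), E={q↦thunk(((λu. (-4 + 0)) -1), ∅)}, St=∅>
[3] <T=(λv. -4), E={q↦thunk(((λu. (-4 + 0)) -1), ∅)}, St=[thunk]>
[4] <T=-4, E={v↦thunk((if0 q then 2 else q), {q↦thunk(((λu. (-4 + 0)) -1), ∅)}), q↦thunk(((λu. (-4 + 0)) -1), ∅)}, St=∅>
→ final value -4

Answer: -4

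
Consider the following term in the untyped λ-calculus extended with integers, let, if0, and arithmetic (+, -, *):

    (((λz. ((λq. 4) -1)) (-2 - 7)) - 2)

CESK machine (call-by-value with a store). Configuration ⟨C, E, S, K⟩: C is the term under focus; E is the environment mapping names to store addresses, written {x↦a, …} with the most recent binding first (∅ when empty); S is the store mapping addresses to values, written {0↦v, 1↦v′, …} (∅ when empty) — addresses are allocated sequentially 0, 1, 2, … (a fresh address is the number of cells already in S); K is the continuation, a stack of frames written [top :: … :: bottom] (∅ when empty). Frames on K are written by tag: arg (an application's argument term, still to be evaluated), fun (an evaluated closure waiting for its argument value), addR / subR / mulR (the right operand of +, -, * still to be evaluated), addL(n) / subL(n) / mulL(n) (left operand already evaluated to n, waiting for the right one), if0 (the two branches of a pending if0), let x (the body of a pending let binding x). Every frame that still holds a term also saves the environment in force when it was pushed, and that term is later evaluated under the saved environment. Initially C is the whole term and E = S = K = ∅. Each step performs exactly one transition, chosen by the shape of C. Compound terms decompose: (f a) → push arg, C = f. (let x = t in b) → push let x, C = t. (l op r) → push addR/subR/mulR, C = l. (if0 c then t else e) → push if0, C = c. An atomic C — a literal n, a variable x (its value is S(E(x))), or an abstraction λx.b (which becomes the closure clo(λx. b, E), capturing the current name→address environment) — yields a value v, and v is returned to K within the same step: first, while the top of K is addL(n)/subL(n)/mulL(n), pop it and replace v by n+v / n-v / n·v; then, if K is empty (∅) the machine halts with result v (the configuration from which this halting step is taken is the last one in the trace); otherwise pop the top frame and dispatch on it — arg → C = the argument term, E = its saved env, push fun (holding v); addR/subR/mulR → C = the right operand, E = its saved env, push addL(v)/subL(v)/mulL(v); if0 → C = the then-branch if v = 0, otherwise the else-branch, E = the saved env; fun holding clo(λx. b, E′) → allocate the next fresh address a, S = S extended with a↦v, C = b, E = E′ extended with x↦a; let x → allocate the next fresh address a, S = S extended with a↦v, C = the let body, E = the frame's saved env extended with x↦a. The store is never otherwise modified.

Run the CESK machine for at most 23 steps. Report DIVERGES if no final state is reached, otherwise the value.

Answer: 2

Execution trace:
0. [C=(((λz. ((λq. 4) -1)) (-2 - 7)) - 2) | E=∅ | S=∅ | K=∅]
1. [C=((λz. ((λq. 4) -1)) (-2 - 7)) | E=∅ | S=∅ | K=[subR]]
2. [C=(λz. ((λq. 4) -1)) | E=∅ | S=∅ | K=[arg :: subR]]
3. [C=(-2 - 7) | E=∅ | S=∅ | K=[fun :: subR]]
4. [C=-2 | E=∅ | S=∅ | K=[subR :: fun :: subR]]
5. [C=7 | E=∅ | S=∅ | K=[subL(-2) :: fun :: subR]]
6. [C=((λq. 4) -1) | E={z↦0} | S={0↦-9} | K=[subR]]
7. [C=(λq. 4) | E={z↦0} | S={0↦-9} | K=[arg :: subR]]
8. [C=-1 | E={z↦0} | S={0↦-9} | K=[fun :: subR]]
9. [C=4 | E={q↦1, z↦0} | S={0↦-9, 1↦-1} | K=[subR]]
10. [C=2 | E=∅ | S={0↦-9, 1↦-1} | K=[subL(4)]]
→ final value 2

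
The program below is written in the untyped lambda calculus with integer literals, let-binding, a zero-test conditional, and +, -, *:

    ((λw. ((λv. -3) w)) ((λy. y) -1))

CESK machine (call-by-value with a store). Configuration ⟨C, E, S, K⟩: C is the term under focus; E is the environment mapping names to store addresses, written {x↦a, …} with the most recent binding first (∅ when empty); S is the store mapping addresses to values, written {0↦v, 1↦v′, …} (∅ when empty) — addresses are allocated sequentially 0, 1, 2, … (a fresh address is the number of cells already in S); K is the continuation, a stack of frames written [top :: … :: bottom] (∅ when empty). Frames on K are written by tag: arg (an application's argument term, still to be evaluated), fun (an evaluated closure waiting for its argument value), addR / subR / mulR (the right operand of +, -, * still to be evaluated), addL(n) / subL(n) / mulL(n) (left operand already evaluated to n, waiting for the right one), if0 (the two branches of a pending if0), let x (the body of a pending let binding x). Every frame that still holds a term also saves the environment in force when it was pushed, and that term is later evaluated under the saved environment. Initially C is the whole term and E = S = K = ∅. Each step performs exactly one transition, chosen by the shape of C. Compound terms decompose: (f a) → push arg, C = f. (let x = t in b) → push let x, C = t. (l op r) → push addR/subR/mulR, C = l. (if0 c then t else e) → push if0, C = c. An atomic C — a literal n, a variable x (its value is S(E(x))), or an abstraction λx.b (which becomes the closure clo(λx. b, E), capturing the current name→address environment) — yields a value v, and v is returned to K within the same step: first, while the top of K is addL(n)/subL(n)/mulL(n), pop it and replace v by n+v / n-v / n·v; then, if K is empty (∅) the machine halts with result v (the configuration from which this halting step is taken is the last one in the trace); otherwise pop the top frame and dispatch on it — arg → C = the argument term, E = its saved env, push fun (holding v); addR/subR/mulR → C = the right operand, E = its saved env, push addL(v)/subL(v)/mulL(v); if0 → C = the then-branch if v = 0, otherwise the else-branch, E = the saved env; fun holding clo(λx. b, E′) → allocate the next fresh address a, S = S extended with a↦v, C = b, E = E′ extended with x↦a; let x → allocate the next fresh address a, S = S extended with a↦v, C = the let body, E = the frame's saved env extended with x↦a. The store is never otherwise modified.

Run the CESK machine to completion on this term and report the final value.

t=0: ⟨C=((λw. ((λv. -3) w)) ((λy. y) -1)); E=∅; S=∅; K=∅⟩
t=1: ⟨C=(λw. ((λv. -3) w)); E=∅; S=∅; K=[arg]⟩
t=2: ⟨C=((λy. y) -1); E=∅; S=∅; K=[fun]⟩
t=3: ⟨C=(λy. y); E=∅; S=∅; K=[arg :: fun]⟩
t=4: ⟨C=-1; E=∅; S=∅; K=[fun :: fun]⟩
t=5: ⟨C=y; E={y↦0}; S={0↦-1}; K=[fun]⟩
t=6: ⟨C=((λv. -3) w); E={w↦1}; S={0↦-1, 1↦-1}; K=∅⟩
t=7: ⟨C=(λv. -3); E={w↦1}; S={0↦-1, 1↦-1}; K=[arg]⟩
t=8: ⟨C=w; E={w↦1}; S={0↦-1, 1↦-1}; K=[fun]⟩
t=9: ⟨C=-3; E={v↦2, w↦1}; S={0↦-1, 1↦-1, 2↦-1}; K=∅⟩
→ final value -3

Answer: -3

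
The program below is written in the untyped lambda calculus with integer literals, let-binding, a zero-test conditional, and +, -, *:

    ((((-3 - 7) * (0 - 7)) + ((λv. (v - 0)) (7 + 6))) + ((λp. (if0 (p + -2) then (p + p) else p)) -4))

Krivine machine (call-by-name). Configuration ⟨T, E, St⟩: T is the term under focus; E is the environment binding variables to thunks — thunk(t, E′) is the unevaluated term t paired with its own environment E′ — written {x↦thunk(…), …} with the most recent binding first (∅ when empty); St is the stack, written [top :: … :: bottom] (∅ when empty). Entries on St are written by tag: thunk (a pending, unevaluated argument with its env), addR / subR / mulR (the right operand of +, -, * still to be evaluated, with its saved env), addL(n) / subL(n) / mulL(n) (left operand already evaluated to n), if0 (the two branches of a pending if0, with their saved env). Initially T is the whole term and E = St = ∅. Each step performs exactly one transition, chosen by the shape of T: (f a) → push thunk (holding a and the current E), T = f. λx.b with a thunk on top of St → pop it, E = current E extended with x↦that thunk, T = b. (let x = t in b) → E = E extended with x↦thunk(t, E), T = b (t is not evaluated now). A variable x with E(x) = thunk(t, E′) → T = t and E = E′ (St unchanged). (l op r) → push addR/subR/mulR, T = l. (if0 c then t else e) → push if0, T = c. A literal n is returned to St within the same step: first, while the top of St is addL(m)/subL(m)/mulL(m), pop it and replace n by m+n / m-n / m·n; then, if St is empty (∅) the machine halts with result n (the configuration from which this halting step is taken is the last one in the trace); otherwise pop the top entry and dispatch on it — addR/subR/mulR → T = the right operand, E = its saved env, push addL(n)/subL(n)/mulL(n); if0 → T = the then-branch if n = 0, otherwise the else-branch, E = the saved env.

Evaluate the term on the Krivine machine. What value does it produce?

Answer: 79

Derivation:
step 0: [T=((((-3 - 7) * (0 - 7)) + ((λv. (v - 0)) (7 + 6))) + ((λp. (if0 (p + -2) then (p + p) else p)) -4)) | E=∅ | St=∅]
step 1: [T=(((-3 - 7) * (0 - 7)) + ((λv. (v - 0)) (7 + 6))) | E=∅ | St=[addR]]
step 2: [T=((-3 - 7) * (0 - 7)) | E=∅ | St=[addR :: addR]]
step 3: [T=(-3 - 7) | E=∅ | St=[mulR :: addR :: addR]]
step 4: [T=-3 | E=∅ | St=[subR :: mulR :: addR :: addR]]
step 5: [T=7 | E=∅ | St=[subL(-3) :: mulR :: addR :: addR]]
step 6: [T=(0 - 7) | E=∅ | St=[mulL(-10) :: addR :: addR]]
step 7: [T=0 | E=∅ | St=[subR :: mulL(-10) :: addR :: addR]]
step 8: [T=7 | E=∅ | St=[subL(0) :: mulL(-10) :: addR :: addR]]
step 9: [T=((λv. (v - 0)) (7 + 6)) | E=∅ | St=[addL(70) :: addR]]
step 10: [T=(λv. (v - 0)) | E=∅ | St=[thunk :: addL(70) :: addR]]
step 11: [T=(v - 0) | E={v↦thunk((7 + 6), ∅)} | St=[addL(70) :: addR]]
step 12: [T=v | E={v↦thunk((7 + 6), ∅)} | St=[subR :: addL(70) :: addR]]
step 13: [T=(7 + 6) | E=∅ | St=[subR :: addL(70) :: addR]]
step 14: [T=7 | E=∅ | St=[addR :: subR :: addL(70) :: addR]]
step 15: [T=6 | E=∅ | St=[addL(7) :: subR :: addL(70) :: addR]]
step 16: [T=0 | E={v↦thunk((7 + 6), ∅)} | St=[subL(13) :: addL(70) :: addR]]
step 17: [T=((λp. (if0 (p + -2) then (p + p) else p)) -4) | E=∅ | St=[addL(83)]]
step 18: [T=(λp. (if0 (p + -2) then (p + p) else p)) | E=∅ | St=[thunk :: addL(83)]]
step 19: [T=(if0 (p + -2) then (p + p) else p) | E={p↦thunk(-4, ∅)} | St=[addL(83)]]
step 20: [T=(p + -2) | E={p↦thunk(-4, ∅)} | St=[if0 :: addL(83)]]
step 21: [T=p | E={p↦thunk(-4, ∅)} | St=[addR :: if0 :: addL(83)]]
step 22: [T=-4 | E=∅ | St=[addR :: if0 :: addL(83)]]
step 23: [T=-2 | E={p↦thunk(-4, ∅)} | St=[addL(-4) :: if0 :: addL(83)]]
step 24: [T=p | E={p↦thunk(-4, ∅)} | St=[addL(83)]]
step 25: [T=-4 | E=∅ | St=[addL(83)]]
→ final value 79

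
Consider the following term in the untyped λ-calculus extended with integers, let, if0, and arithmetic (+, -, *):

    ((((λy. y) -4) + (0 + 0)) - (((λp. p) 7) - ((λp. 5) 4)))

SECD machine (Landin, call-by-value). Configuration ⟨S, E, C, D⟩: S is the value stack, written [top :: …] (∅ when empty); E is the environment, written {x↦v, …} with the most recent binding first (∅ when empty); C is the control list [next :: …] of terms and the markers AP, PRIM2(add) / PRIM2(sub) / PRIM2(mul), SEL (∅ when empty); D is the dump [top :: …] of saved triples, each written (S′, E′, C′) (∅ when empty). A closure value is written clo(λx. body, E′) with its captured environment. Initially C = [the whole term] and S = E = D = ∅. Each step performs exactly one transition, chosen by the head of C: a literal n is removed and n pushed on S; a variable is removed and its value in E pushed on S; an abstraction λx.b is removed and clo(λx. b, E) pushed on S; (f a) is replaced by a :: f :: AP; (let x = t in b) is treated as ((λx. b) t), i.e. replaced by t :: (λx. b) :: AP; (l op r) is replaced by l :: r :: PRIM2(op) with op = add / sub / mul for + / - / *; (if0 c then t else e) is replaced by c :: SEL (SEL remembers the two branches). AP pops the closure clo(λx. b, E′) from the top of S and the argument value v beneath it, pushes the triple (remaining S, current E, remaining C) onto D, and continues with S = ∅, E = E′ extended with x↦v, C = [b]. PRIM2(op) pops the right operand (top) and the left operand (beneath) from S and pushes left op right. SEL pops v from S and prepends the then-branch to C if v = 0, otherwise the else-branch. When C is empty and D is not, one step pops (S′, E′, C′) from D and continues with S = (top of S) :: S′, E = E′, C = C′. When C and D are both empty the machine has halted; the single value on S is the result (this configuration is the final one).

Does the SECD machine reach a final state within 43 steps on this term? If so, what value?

t=0: [S=∅ | E=∅ | C=[((((λy. y) -4) + (0 + 0)) - (((λp. p) 7) - ((λp. 5) 4)))] | D=∅]
t=1: [S=∅ | E=∅ | C=[(((λy. y) -4) + (0 + 0)) :: (((λp. p) 7) - ((λp. 5) 4)) :: PRIM2(sub)] | D=∅]
t=2: [S=∅ | E=∅ | C=[((λy. y) -4) :: (0 + 0) :: PRIM2(add) :: (((λp. p) 7) - ((λp. 5) 4)) :: PRIM2(sub)] | D=∅]
t=3: [S=∅ | E=∅ | C=[-4 :: (λy. y) :: AP :: (0 + 0) :: PRIM2(add) :: (((λp. p) 7) - ((λp. 5) 4)) :: PRIM2(sub)] | D=∅]
t=4: [S=[-4] | E=∅ | C=[(λy. y) :: AP :: (0 + 0) :: PRIM2(add) :: (((λp. p) 7) - ((λp. 5) 4)) :: PRIM2(sub)] | D=∅]
t=5: [S=[clo(λy. y, ∅) :: -4] | E=∅ | C=[AP :: (0 + 0) :: PRIM2(add) :: (((λp. p) 7) - ((λp. 5) 4)) :: PRIM2(sub)] | D=∅]
t=6: [S=∅ | E={y↦-4} | C=[y] | D=[(∅, ∅, [(0 + 0) :: PRIM2(add) :: (((λp. p) 7) - ((λp. 5) 4)) :: PRIM2(sub)])]]
t=7: [S=[-4] | E={y↦-4} | C=∅ | D=[(∅, ∅, [(0 + 0) :: PRIM2(add) :: (((λp. p) 7) - ((λp. 5) 4)) :: PRIM2(sub)])]]
t=8: [S=[-4] | E=∅ | C=[(0 + 0) :: PRIM2(add) :: (((λp. p) 7) - ((λp. 5) 4)) :: PRIM2(sub)] | D=∅]
t=9: [S=[-4] | E=∅ | C=[0 :: 0 :: PRIM2(add) :: PRIM2(add) :: (((λp. p) 7) - ((λp. 5) 4)) :: PRIM2(sub)] | D=∅]
t=10: [S=[0 :: -4] | E=∅ | C=[0 :: PRIM2(add) :: PRIM2(add) :: (((λp. p) 7) - ((λp. 5) 4)) :: PRIM2(sub)] | D=∅]
t=11: [S=[0 :: 0 :: -4] | E=∅ | C=[PRIM2(add) :: PRIM2(add) :: (((λp. p) 7) - ((λp. 5) 4)) :: PRIM2(sub)] | D=∅]
t=12: [S=[0 :: -4] | E=∅ | C=[PRIM2(add) :: (((λp. p) 7) - ((λp. 5) 4)) :: PRIM2(sub)] | D=∅]
t=13: [S=[-4] | E=∅ | C=[(((λp. p) 7) - ((λp. 5) 4)) :: PRIM2(sub)] | D=∅]
t=14: [S=[-4] | E=∅ | C=[((λp. p) 7) :: ((λp. 5) 4) :: PRIM2(sub) :: PRIM2(sub)] | D=∅]
t=15: [S=[-4] | E=∅ | C=[7 :: (λp. p) :: AP :: ((λp. 5) 4) :: PRIM2(sub) :: PRIM2(sub)] | D=∅]
t=16: [S=[7 :: -4] | E=∅ | C=[(λp. p) :: AP :: ((λp. 5) 4) :: PRIM2(sub) :: PRIM2(sub)] | D=∅]
t=17: [S=[clo(λp. p, ∅) :: 7 :: -4] | E=∅ | C=[AP :: ((λp. 5) 4) :: PRIM2(sub) :: PRIM2(sub)] | D=∅]
t=18: [S=∅ | E={p↦7} | C=[p] | D=[([-4], ∅, [((λp. 5) 4) :: PRIM2(sub) :: PRIM2(sub)])]]
t=19: [S=[7] | E={p↦7} | C=∅ | D=[([-4], ∅, [((λp. 5) 4) :: PRIM2(sub) :: PRIM2(sub)])]]
t=20: [S=[7 :: -4] | E=∅ | C=[((λp. 5) 4) :: PRIM2(sub) :: PRIM2(sub)] | D=∅]
t=21: [S=[7 :: -4] | E=∅ | C=[4 :: (λp. 5) :: AP :: PRIM2(sub) :: PRIM2(sub)] | D=∅]
t=22: [S=[4 :: 7 :: -4] | E=∅ | C=[(λp. 5) :: AP :: PRIM2(sub) :: PRIM2(sub)] | D=∅]
t=23: [S=[clo(λp. 5, ∅) :: 4 :: 7 :: -4] | E=∅ | C=[AP :: PRIM2(sub) :: PRIM2(sub)] | D=∅]
t=24: [S=∅ | E={p↦4} | C=[5] | D=[([7 :: -4], ∅, [PRIM2(sub) :: PRIM2(sub)])]]
t=25: [S=[5] | E={p↦4} | C=∅ | D=[([7 :: -4], ∅, [PRIM2(sub) :: PRIM2(sub)])]]
t=26: [S=[5 :: 7 :: -4] | E=∅ | C=[PRIM2(sub) :: PRIM2(sub)] | D=∅]
t=27: [S=[2 :: -4] | E=∅ | C=[PRIM2(sub)] | D=∅]
t=28: [S=[-6] | E=∅ | C=∅ | D=∅]
→ final value -6

Answer: -6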